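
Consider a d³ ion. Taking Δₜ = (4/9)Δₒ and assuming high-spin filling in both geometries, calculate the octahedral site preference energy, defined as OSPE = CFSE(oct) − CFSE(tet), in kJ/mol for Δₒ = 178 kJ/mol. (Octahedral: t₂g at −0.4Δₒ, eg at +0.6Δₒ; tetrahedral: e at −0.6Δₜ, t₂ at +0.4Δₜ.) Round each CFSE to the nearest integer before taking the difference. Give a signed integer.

-151

Octahedral high-spin t₂g³ eg⁰: CFSE = -1.2 × 178 = -214 kJ/mol.
In a tetrahedral site the filling is e² t₂¹: CFSE(tet) = -0.8Δₜ = -0.8 × (4/9)(178) = -63 kJ/mol.
OSPE = -214 − (-63) = -151 kJ/mol.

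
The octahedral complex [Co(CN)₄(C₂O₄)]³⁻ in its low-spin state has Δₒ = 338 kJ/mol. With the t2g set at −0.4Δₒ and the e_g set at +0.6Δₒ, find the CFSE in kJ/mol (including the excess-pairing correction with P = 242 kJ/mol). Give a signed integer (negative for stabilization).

-327

Ligand charges: 4×(-1) from CN⁻ and 1×(-2) from C₂O₄²⁻ sum to -6; with overall charge -3, Co is +3.
Co is in group 9, so Co³⁺ is d⁶ (9 − 3 = 6).
The d⁶ electrons fill as t2g^6 e_g^0.
CFSE(orbital) = 6×(-0.4Δₒ) + 0×(0.6Δₒ) = -2.4Δₒ; with Δₒ = 338 kJ/mol that is -811 kJ/mol.
High-spin d⁶ would be t2g^4 e_g^2 with 1 pair; low-spin has 3, so 2 excess pairs cost +2P = +484 kJ/mol.
Combining: -811 + 484 = -327 kJ/mol.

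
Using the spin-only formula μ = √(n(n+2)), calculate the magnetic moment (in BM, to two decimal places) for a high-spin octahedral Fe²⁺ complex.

Group 8 minus oxidation state +2 gives a d⁶ configuration for Fe²⁺.
Configuration: t2g^4 e_g^2 → 4 unpaired electrons.
μ(spin-only) = √[4(4+2)] = √24 ≈ 4.90 BM.

4.90 BM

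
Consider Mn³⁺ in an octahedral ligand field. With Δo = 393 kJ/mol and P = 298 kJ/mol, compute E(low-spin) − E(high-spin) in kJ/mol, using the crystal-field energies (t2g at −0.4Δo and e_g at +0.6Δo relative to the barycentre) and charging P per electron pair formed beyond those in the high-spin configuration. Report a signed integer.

Mn is in group 7, so Mn³⁺ is d⁴ (7 − 3 = 4).
High-spin d⁴ fills as t2g^3 e_g^1 with CFSE 3(−0.4) + 1(+0.6) = -0.6Δo = -236 kJ/mol.
For low-spin the configuration is t2g^4 e_g^0: orbital energy -1.6 × 393 = -629 kJ/mol, and 1 additional pair relative to high-spin adds 298 kJ/mol, giving -331 kJ/mol.
E(LS) − E(HS) = -331 − (-236) = -95 kJ/mol.

-95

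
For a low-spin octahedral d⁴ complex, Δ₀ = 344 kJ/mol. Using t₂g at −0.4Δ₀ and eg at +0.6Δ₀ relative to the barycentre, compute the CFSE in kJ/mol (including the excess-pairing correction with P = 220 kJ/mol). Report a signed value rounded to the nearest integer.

Electron filling gives t₂g⁴ eg⁰.
CFSE(orbital) = 4×(-0.4Δ₀) + 0×(0.6Δ₀) = -1.6Δ₀; with Δ₀ = 344 kJ/mol that is -550 kJ/mol.
High-spin d⁴ would be t₂g³ eg¹ with 0 pairs; low-spin has 1, so 1 excess pair costs +1P = +220 kJ/mol.
Net CFSE = -550 + 220 = -330 kJ/mol.

-330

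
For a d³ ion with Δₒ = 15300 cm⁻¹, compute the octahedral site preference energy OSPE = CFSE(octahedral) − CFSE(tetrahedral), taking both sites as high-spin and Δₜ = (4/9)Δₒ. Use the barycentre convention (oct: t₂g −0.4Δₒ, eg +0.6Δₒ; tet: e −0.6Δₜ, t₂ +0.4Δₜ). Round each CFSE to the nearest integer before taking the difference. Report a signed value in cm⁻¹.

-12920

In an octahedral site d³ (HS) is t2g^3 e_g^0, giving CFSE(oct) = -1.2Δₒ = -18360 cm⁻¹.
Tetrahedral e^2 t2^1 gives -0.8Δₜ = -0.8 × (4/9) × 15300 = -5440 cm⁻¹.
OSPE = CFSE(oct) − CFSE(tet) = -18360 − (-5440) = -12920 cm⁻¹.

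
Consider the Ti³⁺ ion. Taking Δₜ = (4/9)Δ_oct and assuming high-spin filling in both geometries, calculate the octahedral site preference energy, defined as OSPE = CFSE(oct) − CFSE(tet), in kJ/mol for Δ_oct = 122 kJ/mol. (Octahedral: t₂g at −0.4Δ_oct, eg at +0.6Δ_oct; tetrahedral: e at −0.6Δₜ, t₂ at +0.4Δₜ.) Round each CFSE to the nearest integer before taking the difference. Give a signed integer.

Ti is in group 4, so Ti³⁺ is d¹ (4 − 3 = 1).
In an octahedral site d¹ (HS) is t2g^1 e_g^0, giving CFSE(oct) = -0.4Δ_oct = -49 kJ/mol.
In a tetrahedral site the filling is e^1 t2^0: CFSE(tet) = -0.6Δₜ = -0.6 × (4/9)(122) = -33 kJ/mol.
Subtracting, OSPE = -49 − (-33) = -16 kJ/mol.

-16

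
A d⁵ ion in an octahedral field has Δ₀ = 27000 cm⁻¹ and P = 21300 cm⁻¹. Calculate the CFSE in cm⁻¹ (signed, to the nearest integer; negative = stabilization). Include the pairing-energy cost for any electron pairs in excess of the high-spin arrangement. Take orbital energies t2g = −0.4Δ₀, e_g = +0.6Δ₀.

-11400

With Δ₀ > P the complex is low-spin.
Filling d⁵ accordingly: t2g^5 e_g^0.
Orbital CFSE = -2.0Δ₀ = -2.0 × 27000 = -54000 cm⁻¹.
Excess pairs vs high-spin: 2 − 0 = 2; pairing cost = +42600 cm⁻¹.
Net CFSE = -54000 + 42600 = -11400 cm⁻¹.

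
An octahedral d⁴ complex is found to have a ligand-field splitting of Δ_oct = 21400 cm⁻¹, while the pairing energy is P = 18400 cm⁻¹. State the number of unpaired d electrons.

With Δ_oct > P the complex is low-spin.
Configuration: t₂g⁴ eg⁰.
Unpaired electrons: 2.

2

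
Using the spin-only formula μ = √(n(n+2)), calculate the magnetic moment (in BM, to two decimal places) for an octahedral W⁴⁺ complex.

Group 6 minus oxidation state +4 gives a d² configuration for W⁴⁺.
Configuration: t2g^2 e_g^0 → 2 unpaired electrons.
μ(spin-only) = √[2(2+2)] = √8 ≈ 2.83 BM.

2.83 BM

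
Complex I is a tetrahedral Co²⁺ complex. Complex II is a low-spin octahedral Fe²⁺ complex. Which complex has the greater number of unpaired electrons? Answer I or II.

I: Co²⁺: group 9, so d-count = 9 − 2 = 7; Tetrahedral fields are weak (Δₜ ≈ 4/9 Δₒ), so electrons fill high-spin; e⁴ t₂³ → 3 unpaired.
II: Fe is in group 8, so Fe²⁺ is d⁶ (8 − 2 = 6); t₂g⁶ eg⁰ → 0 unpaired.
So I has more unpaired electrons.

I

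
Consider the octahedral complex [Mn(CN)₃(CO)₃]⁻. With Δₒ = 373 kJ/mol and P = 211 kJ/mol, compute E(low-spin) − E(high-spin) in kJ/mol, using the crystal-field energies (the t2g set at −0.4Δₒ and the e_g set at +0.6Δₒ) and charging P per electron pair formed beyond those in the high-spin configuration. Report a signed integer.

Ligand charges: 3×(-1) from CN⁻ and 3×(+0) from CO sum to -3; with overall charge -1, Mn is +2.
Mn is in group 7, so Mn²⁺ is d⁵ (7 − 2 = 5).
High-spin: t2g^3 e_g^2, CFSE = 0.0Δₒ = 0 kJ/mol.
Low-spin: t2g^5 e_g^0, orbital CFSE = -2.0Δₒ = -746 kJ/mol; plus 2 excess pairs × P = +422 kJ/mol; total -324 kJ/mol.
E(LS) − E(HS) = -324 − (0) = -324 kJ/mol.

-324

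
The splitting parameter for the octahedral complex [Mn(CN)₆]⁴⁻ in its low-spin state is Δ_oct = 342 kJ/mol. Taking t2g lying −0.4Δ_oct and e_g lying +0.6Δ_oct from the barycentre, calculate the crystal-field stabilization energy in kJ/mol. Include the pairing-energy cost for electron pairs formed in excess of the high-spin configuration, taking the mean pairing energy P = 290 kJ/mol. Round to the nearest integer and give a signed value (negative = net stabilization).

-104

Each CN⁻ contributes -1; 6 × (-1) = -6. With overall charge -4, Mn is in the +2 oxidation state.
Group 7 minus oxidation state +2 gives a d⁵ configuration for Mn²⁺.
Electron filling gives t2g^5 e_g^0.
CFSE(orbital) = 5×(-0.4Δ_oct) + 0×(0.6Δ_oct) = -2.0Δ_oct; with Δ_oct = 342 kJ/mol that is -684 kJ/mol.
High-spin d⁵ would be t2g^3 e_g^2 with 0 pairs; low-spin has 2, so 2 excess pairs cost +2P = +580 kJ/mol.
Net CFSE = -684 + 580 = -104 kJ/mol.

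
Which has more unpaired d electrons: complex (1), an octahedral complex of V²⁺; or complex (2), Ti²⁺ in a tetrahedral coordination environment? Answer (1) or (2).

(1)

(1): V is in group 5, so V²⁺ is d³ (5 − 2 = 3); t₂g³ eg⁰ → 3 unpaired.
(2): Group 4 minus oxidation state +2 gives a d² configuration for Ti²⁺; Tetrahedral splitting is small, so the complex is high-spin; e^2 t2^0 → 2 unpaired.
So (1) has more unpaired electrons.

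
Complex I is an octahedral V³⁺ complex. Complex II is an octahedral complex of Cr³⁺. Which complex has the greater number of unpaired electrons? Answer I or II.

I: V³⁺: group 5, so d-count = 5 − 3 = 2; For octahedral d² the high- and low-spin configurations coincide; t2g^2 e_g^0 → 2 unpaired.
II: Cr is in group 6, so Cr³⁺ is d³ (6 − 3 = 3); t₂g³ eg⁰ → 3 unpaired.
So II has more unpaired electrons.

II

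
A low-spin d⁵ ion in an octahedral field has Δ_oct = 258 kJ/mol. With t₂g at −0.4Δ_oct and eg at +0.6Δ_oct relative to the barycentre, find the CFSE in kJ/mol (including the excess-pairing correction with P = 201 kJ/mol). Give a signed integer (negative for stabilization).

-114

The d⁵ electrons fill as t₂g⁵ eg⁰.
The orbital stabilization is -2.0Δ_oct = -2.0 × 258 = -516 kJ/mol.
Pairing penalty: 2 pairs vs 0 in the high-spin reference → 2 extra × P = 402 kJ/mol.
Net CFSE = -516 + 402 = -114 kJ/mol.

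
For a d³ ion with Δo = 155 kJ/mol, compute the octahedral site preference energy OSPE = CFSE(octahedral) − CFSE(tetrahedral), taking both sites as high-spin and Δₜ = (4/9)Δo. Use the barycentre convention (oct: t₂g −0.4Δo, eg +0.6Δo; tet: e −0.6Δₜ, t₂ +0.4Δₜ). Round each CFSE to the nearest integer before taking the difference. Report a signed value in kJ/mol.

-131

In an octahedral site d³ (HS) is t2g^3 e_g^0, giving CFSE(oct) = -1.2Δo = -186 kJ/mol.
In a tetrahedral site the filling is e^2 t2^1: CFSE(tet) = -0.8Δₜ = -0.8 × (4/9)(155) = -55 kJ/mol.
Subtracting, OSPE = -186 − (-55) = -131 kJ/mol.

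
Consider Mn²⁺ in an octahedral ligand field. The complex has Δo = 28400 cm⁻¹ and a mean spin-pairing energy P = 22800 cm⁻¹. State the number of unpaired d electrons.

Mn sits in group 7; removing 2 electrons leaves Mn²⁺ with 7 − 2 = 5 d electrons.
Here Δo > P (28400 > 22800), so the low-spin state is favoured.
Filling d⁵ accordingly: t2g^5 e_g^0.
Unpaired electrons: 1.

1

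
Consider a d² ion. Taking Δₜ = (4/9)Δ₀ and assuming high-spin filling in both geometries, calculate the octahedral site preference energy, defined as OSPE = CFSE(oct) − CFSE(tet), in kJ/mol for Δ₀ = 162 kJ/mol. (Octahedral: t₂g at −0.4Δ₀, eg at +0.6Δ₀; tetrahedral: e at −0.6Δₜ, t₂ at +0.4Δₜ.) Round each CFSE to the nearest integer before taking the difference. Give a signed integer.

-44

Octahedral high-spin t₂g² eg⁰: CFSE = -0.8 × 162 = -130 kJ/mol.
In a tetrahedral site the filling is e² t₂⁰: CFSE(tet) = -1.2Δₜ = -1.2 × (4/9)(162) = -86 kJ/mol.
Subtracting, OSPE = -130 − (-86) = -44 kJ/mol.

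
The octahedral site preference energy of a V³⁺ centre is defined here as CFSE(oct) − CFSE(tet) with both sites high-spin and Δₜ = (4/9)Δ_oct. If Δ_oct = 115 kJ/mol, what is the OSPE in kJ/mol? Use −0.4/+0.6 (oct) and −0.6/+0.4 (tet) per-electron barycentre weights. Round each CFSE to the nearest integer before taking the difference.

-31

V³⁺: group 5, so d-count = 5 − 3 = 2.
Octahedral high-spin t₂g² eg⁰: CFSE = -0.8 × 115 = -92 kJ/mol.
In a tetrahedral site the filling is e² t₂⁰: CFSE(tet) = -1.2Δₜ = -1.2 × (4/9)(115) = -61 kJ/mol.
OSPE = -92 − (-61) = -31 kJ/mol.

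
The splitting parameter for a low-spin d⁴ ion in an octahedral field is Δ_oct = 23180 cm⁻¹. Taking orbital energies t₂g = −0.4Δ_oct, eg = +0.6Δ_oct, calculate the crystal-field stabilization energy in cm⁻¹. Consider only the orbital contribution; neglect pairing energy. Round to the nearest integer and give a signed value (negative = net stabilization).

Configuration: t₂g⁴ eg⁰.
Orbital CFSE = 4(-0.4) + 0(0.6) = -1.6Δ_oct = -1.6 × 23180 = -37088 cm⁻¹.

-37088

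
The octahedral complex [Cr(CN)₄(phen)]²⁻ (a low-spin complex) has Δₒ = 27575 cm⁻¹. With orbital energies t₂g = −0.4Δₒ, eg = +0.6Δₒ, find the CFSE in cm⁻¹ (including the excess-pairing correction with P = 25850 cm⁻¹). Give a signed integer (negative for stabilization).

-18270

Ligand charges: 4×(-1) from CN⁻ and 1×(+0) from phen sum to -4; with overall charge -2, Cr is +2.
Cr sits in group 6; removing 2 electrons leaves Cr²⁺ with 6 − 2 = 4 d electrons.
Configuration: t₂g⁴ eg⁰.
The orbital stabilization is -1.6Δₒ = -1.6 × 27575 = -44120 cm⁻¹.
Pairing penalty: 1 pair vs 0 in the high-spin reference → 1 extra × P = 25850 cm⁻¹.
Net CFSE = -44120 + 25850 = -18270 cm⁻¹.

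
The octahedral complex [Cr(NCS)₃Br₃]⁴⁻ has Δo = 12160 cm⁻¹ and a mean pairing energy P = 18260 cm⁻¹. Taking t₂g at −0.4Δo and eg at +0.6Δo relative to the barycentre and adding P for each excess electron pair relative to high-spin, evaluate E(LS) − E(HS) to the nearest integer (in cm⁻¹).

6100

Ligand charges: 3×(-1) from NCS⁻ and 3×(-1) from Br⁻ sum to -6; with overall charge -4, Cr is +2.
Group 6 minus oxidation state +2 gives a d⁴ configuration for Cr²⁺.
High-spin: t₂g³ eg¹, CFSE = -0.6Δo = -7296 cm⁻¹.
For low-spin the configuration is t₂g⁴ eg⁰: orbital energy -1.6 × 12160 = -19456 cm⁻¹, and 1 additional pair relative to high-spin adds 18260 cm⁻¹, giving -1196 cm⁻¹.
E(LS) − E(HS) = -1196 − (-7296) = 6100 cm⁻¹.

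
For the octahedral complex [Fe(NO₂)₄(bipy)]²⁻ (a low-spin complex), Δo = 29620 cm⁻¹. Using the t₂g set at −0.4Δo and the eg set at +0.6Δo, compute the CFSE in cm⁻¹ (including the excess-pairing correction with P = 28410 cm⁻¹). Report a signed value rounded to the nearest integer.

Ligand charges: 4×(-1) from NO₂⁻ and 1×(+0) from bipy sum to -4; with overall charge -2, Fe is +2.
Fe²⁺: group 8, so d-count = 8 − 2 = 6.
Electron filling gives t₂g⁶ eg⁰.
CFSE(orbital) = 6×(-0.4Δo) + 0×(0.6Δo) = -2.4Δo; with Δo = 29620 cm⁻¹ that is -71088 cm⁻¹.
Pairing penalty: 3 pairs vs 1 in the high-spin reference → 2 extra × P = 56820 cm⁻¹.
Overall CFSE = -71088 + 56820 = -14268 cm⁻¹.

-14268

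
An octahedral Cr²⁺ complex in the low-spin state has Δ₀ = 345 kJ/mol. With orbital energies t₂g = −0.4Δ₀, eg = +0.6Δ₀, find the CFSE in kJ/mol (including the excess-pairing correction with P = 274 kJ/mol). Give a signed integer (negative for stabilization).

-278

Cr sits in group 6; removing 2 electrons leaves Cr²⁺ with 6 − 2 = 4 d electrons.
The d⁴ electrons fill as t₂g⁴ eg⁰.
Orbital CFSE = 4(-0.4) + 0(0.6) = -1.6Δ₀ = -1.6 × 345 = -552 kJ/mol.
Pairing penalty: 1 pair vs 0 in the high-spin reference → 1 extra × P = 274 kJ/mol.
Overall CFSE = -552 + 274 = -278 kJ/mol.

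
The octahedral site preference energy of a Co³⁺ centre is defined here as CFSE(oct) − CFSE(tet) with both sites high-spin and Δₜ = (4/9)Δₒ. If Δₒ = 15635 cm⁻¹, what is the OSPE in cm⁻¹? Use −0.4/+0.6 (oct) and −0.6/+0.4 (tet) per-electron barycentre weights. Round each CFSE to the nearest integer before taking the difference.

-2085

Co sits in group 9; removing 3 electrons leaves Co³⁺ with 9 − 3 = 6 d electrons.
In an octahedral site d⁶ (HS) is t2g^4 e_g^2, giving CFSE(oct) = -0.4Δₒ = -6254 cm⁻¹.
In a tetrahedral site the filling is e^3 t2^3: CFSE(tet) = -0.6Δₜ = -0.6 × (4/9)(15635) = -4169 cm⁻¹.
OSPE = CFSE(oct) − CFSE(tet) = -6254 − (-4169) = -2085 cm⁻¹.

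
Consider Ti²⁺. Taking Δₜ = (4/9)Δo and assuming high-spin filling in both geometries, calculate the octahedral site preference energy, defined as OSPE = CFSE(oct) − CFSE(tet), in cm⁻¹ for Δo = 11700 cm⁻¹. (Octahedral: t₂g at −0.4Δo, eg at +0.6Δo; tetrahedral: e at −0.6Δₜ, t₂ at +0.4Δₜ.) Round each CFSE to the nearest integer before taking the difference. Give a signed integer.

Group 4 minus oxidation state +2 gives a d² configuration for Ti²⁺.
Octahedral (high-spin): t2g^2 e_g^0, CFSE = 2(−0.4) + 0(+0.6) = -0.8Δo = -0.8 × 11700 = -9360 cm⁻¹.
Tetrahedral e^2 t2^0 gives -1.2Δₜ = -1.2 × (4/9) × 11700 = -6240 cm⁻¹.
Subtracting, OSPE = -9360 − (-6240) = -3120 cm⁻¹.

-3120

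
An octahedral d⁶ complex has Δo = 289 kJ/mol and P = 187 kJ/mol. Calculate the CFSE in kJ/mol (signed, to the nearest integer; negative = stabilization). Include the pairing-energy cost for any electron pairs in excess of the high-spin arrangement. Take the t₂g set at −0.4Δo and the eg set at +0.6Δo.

-320

Since Δo = 289 kJ/mol > P = 187 kJ/mol, the complex adopts the low-spin configuration.
Configuration: t₂g⁶ eg⁰.
Orbital CFSE = -2.4Δo = -2.4 × 289 = -694 kJ/mol.
Excess pairs vs high-spin: 3 − 1 = 2; pairing cost = +374 kJ/mol.
Net CFSE = -694 + 374 = -320 kJ/mol.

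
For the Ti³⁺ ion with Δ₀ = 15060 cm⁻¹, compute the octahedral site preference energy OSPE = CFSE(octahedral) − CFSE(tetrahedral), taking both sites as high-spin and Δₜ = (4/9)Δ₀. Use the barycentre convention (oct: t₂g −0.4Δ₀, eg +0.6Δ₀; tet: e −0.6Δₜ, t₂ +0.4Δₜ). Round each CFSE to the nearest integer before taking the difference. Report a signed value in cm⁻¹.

-2008

Ti is in group 4, so Ti³⁺ is d¹ (4 − 3 = 1).
In an octahedral site d¹ (HS) is t₂g¹ eg⁰, giving CFSE(oct) = -0.4Δ₀ = -6024 cm⁻¹.
Tetrahedral: e¹ t₂⁰, CFSE = 1(−0.6) + 0(+0.4) = -0.6Δₜ = -0.6 × (4/9) × 15060 = -4016 cm⁻¹.
OSPE = CFSE(oct) − CFSE(tet) = -6024 − (-4016) = -2008 cm⁻¹.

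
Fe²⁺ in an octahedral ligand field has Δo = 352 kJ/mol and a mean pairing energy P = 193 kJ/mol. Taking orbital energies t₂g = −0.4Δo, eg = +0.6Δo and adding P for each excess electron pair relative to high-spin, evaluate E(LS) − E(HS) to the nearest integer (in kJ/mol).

-318

Fe is in group 8, so Fe²⁺ is d⁶ (8 − 2 = 6).
High-spin d⁶ fills as t₂g⁴ eg² with CFSE 4(−0.4) + 2(+0.6) = -0.4Δo = -141 kJ/mol.
Low-spin t₂g⁶ eg⁰ gives -2.4Δo = -845 kJ/mol, but forming 2 extra pairs costs 2P = 386 kJ/mol, so E(LS) = -845 + 386 = -459 kJ/mol.
Thus E(LS) − E(HS) = -318 kJ/mol.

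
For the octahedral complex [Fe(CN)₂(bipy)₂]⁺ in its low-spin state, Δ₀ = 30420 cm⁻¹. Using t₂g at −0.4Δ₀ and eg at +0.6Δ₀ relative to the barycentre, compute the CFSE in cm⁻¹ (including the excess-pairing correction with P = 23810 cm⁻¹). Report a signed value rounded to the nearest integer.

Ligand charges: 2×(-1) from CN⁻ and 2×(+0) from bipy sum to -2; with overall charge +1, Fe is +3.
Fe sits in group 8; removing 3 electrons leaves Fe³⁺ with 8 − 3 = 5 d electrons.
Configuration: t₂g⁵ eg⁰.
Orbital CFSE = 5(-0.4) + 0(0.6) = -2.0Δ₀ = -2.0 × 30420 = -60840 cm⁻¹.
Pairing penalty: 2 pairs vs 0 in the high-spin reference → 2 extra × P = 47620 cm⁻¹.
Net CFSE = -60840 + 47620 = -13220 cm⁻¹.

-13220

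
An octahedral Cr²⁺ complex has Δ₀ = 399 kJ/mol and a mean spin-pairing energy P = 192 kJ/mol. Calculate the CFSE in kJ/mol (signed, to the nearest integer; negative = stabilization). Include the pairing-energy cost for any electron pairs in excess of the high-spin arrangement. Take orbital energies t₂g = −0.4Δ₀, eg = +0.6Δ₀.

Group 6 minus oxidation state +2 gives a d⁴ configuration for Cr²⁺.
Since Δ₀ = 399 kJ/mol > P = 192 kJ/mol, the complex adopts the low-spin configuration.
Configuration: t₂g⁴ eg⁰.
Orbital CFSE = -1.6Δ₀ = -1.6 × 399 = -638 kJ/mol.
Excess pairs vs high-spin: 1 − 0 = 1; pairing cost = +192 kJ/mol.
Net CFSE = -638 + 192 = -446 kJ/mol.

-446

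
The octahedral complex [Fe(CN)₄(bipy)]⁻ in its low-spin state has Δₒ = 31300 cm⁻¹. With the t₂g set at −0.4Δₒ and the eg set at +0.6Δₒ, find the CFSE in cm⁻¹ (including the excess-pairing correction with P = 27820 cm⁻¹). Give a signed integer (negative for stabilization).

-6960

Ligand charges: 4×(-1) from CN⁻ and 1×(+0) from bipy sum to -4; with overall charge -1, Fe is +3.
Fe is in group 8, so Fe³⁺ is d⁵ (8 − 3 = 5).
Configuration: t₂g⁵ eg⁰.
Orbital CFSE = 5(-0.4) + 0(0.6) = -2.0Δₒ = -2.0 × 31300 = -62600 cm⁻¹.
Relative to high-spin t₂g³ eg² (0 paired), the low-spin configuration has 2 additional pairs, contributing +2 × 27820 = +55640 cm⁻¹.
Overall CFSE = -62600 + 55640 = -6960 cm⁻¹.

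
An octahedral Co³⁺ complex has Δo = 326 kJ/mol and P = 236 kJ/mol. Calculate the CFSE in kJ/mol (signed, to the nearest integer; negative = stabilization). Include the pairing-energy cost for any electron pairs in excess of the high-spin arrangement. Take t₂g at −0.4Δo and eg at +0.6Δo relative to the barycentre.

Co is in group 9, so Co³⁺ is d⁶ (9 − 3 = 6).
Here Δo > P (326 > 236), so the low-spin state is favoured.
Configuration: t₂g⁶ eg⁰.
Orbital CFSE = -2.4Δo = -2.4 × 326 = -782 kJ/mol.
Excess pairs vs high-spin: 3 − 1 = 2; pairing cost = +472 kJ/mol.
Net CFSE = -782 + 472 = -310 kJ/mol.

-310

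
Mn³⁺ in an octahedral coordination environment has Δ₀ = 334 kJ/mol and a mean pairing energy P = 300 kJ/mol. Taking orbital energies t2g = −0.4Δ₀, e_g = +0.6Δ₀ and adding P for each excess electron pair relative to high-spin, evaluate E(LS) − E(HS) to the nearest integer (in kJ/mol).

-34

Mn³⁺: group 7, so d-count = 7 − 3 = 4.
In the high-spin limit (t2g^3 e_g^1) the orbital term is -0.6Δ₀ = -200 kJ/mol, with no excess pairing.
For low-spin the configuration is t2g^4 e_g^0: orbital energy -1.6 × 334 = -534 kJ/mol, and 1 additional pair relative to high-spin adds 300 kJ/mol, giving -234 kJ/mol.
E(LS) − E(HS) = -234 − (-200) = -34 kJ/mol.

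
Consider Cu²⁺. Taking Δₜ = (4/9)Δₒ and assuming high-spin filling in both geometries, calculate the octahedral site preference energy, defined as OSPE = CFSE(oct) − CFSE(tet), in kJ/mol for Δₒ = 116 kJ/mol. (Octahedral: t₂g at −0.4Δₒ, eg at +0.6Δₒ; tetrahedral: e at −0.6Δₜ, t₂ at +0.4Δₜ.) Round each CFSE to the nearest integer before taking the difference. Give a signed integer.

-49

Group 11 minus oxidation state +2 gives a d⁹ configuration for Cu²⁺.
Octahedral high-spin t₂g⁶ eg³: CFSE = -0.6 × 116 = -70 kJ/mol.
Tetrahedral e⁴ t₂⁵ gives -0.4Δₜ = -0.4 × (4/9) × 116 = -21 kJ/mol.
OSPE = -70 − (-21) = -49 kJ/mol.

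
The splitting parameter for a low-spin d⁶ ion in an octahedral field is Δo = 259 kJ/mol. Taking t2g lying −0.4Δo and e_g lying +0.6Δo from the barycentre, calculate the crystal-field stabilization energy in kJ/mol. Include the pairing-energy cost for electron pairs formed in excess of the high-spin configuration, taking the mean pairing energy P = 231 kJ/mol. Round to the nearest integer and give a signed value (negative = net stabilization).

-160

Electron filling gives t2g^6 e_g^0.
Orbital CFSE = 6(-0.4) + 0(0.6) = -2.4Δo = -2.4 × 259 = -622 kJ/mol.
Relative to high-spin t2g^4 e_g^2 (1 paired), the low-spin configuration has 2 additional pairs, contributing +2 × 231 = +462 kJ/mol.
Net CFSE = -622 + 462 = -160 kJ/mol.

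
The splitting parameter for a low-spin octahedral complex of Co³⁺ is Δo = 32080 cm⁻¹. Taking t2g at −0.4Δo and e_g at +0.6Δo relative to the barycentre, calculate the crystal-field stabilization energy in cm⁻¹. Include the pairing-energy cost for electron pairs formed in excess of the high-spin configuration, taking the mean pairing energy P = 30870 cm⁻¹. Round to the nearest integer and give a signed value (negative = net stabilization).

Co sits in group 9; removing 3 electrons leaves Co³⁺ with 9 − 3 = 6 d electrons.
Configuration: t2g^6 e_g^0.
CFSE(orbital) = 6×(-0.4Δo) + 0×(0.6Δo) = -2.4Δo; with Δo = 32080 cm⁻¹ that is -76992 cm⁻¹.
High-spin d⁶ would be t2g^4 e_g^2 with 1 pair; low-spin has 3, so 2 excess pairs cost +2P = +61740 cm⁻¹.
Combining: -76992 + 61740 = -15252 cm⁻¹.

-15252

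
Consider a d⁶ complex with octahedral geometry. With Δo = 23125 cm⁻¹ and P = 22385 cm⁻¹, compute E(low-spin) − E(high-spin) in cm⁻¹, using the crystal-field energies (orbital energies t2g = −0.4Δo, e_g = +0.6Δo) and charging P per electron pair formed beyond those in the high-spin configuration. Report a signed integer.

-1480

High-spin: t2g^4 e_g^2, CFSE = -0.4Δo = -9250 cm⁻¹.
Low-spin: t2g^6 e_g^0, orbital CFSE = -2.4Δo = -55500 cm⁻¹; plus 2 excess pairs × P = +44770 cm⁻¹; total -10730 cm⁻¹.
Thus E(LS) − E(HS) = -1480 cm⁻¹.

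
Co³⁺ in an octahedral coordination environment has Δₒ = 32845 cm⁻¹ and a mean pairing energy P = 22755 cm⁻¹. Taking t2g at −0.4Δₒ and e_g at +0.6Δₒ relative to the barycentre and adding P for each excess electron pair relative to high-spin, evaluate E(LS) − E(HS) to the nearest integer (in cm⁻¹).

Co sits in group 9; removing 3 electrons leaves Co³⁺ with 9 − 3 = 6 d electrons.
High-spin d⁶ fills as t2g^4 e_g^2 with CFSE 4(−0.4) + 2(+0.6) = -0.4Δₒ = -13138 cm⁻¹.
For low-spin the configuration is t2g^6 e_g^0: orbital energy -2.4 × 32845 = -78828 cm⁻¹, and 2 additional pairs relative to high-spin add 45510 cm⁻¹, giving -33318 cm⁻¹.
E(LS) − E(HS) = -33318 − (-13138) = -20180 cm⁻¹.

-20180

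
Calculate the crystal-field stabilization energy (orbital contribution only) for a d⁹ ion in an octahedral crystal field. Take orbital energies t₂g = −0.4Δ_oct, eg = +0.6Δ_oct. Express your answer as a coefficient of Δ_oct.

Configuration: t₂g⁶ eg³.
CFSE = 6(-0.4Δ_oct) + 3(0.6Δ_oct) = -2.4Δ_oct + 1.8Δ_oct = -0.6Δ_oct.

-0.6 Δ_oct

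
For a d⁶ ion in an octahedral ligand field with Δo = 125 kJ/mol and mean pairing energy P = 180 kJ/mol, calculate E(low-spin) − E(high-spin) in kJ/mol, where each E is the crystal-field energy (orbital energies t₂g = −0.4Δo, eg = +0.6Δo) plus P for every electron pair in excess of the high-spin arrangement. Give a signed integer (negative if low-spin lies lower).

In the high-spin limit (t₂g⁴ eg²) the orbital term is -0.4Δo = -50 kJ/mol, with no excess pairing.
Low-spin t₂g⁶ eg⁰ gives -2.4Δo = -300 kJ/mol, but forming 2 extra pairs costs 2P = 360 kJ/mol, so E(LS) = -300 + 360 = 60 kJ/mol.
The difference is 60 − (-50) = 110 kJ/mol, so high-spin lies lower.

110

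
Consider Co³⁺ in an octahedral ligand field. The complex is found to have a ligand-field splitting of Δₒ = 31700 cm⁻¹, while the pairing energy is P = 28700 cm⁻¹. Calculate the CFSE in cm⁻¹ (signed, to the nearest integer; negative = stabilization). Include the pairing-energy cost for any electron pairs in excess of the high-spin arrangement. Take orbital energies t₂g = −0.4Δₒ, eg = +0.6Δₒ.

-18680

Group 9 minus oxidation state +3 gives a d⁶ configuration for Co³⁺.
Δₒ > P, so pairing is preferred: the ground state is low-spin.
Filling d⁶ accordingly: t₂g⁶ eg⁰.
Orbital CFSE = -2.4Δₒ = -2.4 × 31700 = -76080 cm⁻¹.
Excess pairs vs high-spin: 3 − 1 = 2; pairing cost = +57400 cm⁻¹.
Net CFSE = -76080 + 57400 = -18680 cm⁻¹.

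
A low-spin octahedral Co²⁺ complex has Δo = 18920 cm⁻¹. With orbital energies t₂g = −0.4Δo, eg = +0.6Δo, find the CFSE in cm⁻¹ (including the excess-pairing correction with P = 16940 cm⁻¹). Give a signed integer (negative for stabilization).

-17116

Co sits in group 9; removing 2 electrons leaves Co²⁺ with 9 − 2 = 7 d electrons.
Electron filling gives t₂g⁶ eg¹.
CFSE(orbital) = 6×(-0.4Δo) + 1×(0.6Δo) = -1.8Δo; with Δo = 18920 cm⁻¹ that is -34056 cm⁻¹.
High-spin d⁷ would be t₂g⁵ eg² with 2 pairs; low-spin has 3, so 1 excess pair costs +1P = +16940 cm⁻¹.
Net CFSE = -34056 + 16940 = -17116 cm⁻¹.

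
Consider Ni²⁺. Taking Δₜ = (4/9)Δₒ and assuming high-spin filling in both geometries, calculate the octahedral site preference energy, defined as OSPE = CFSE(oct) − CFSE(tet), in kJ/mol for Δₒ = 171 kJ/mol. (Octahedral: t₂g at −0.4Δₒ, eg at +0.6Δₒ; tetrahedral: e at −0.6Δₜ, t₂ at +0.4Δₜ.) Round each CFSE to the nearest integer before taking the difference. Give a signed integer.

-144

Ni is in group 10, so Ni²⁺ is d⁸ (10 − 2 = 8).
In an octahedral site d⁸ (HS) is t2g^6 e_g^2, giving CFSE(oct) = -1.2Δₒ = -205 kJ/mol.
In a tetrahedral site the filling is e^4 t2^4: CFSE(tet) = -0.8Δₜ = -0.8 × (4/9)(171) = -61 kJ/mol.
OSPE = -205 − (-61) = -144 kJ/mol.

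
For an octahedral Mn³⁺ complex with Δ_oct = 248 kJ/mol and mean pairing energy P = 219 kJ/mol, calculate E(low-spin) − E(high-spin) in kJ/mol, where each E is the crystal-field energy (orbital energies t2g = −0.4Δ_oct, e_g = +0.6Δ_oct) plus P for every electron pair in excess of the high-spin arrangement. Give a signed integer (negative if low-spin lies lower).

Mn is in group 7, so Mn³⁺ is d⁴ (7 − 3 = 4).
High-spin: t2g^3 e_g^1, CFSE = -0.6Δ_oct = -149 kJ/mol.
Low-spin t2g^4 e_g^0 gives -1.6Δ_oct = -397 kJ/mol, but forming 1 extra pair costs 1P = 219 kJ/mol, so E(LS) = -397 + 219 = -178 kJ/mol.
Thus E(LS) − E(HS) = -29 kJ/mol.

-29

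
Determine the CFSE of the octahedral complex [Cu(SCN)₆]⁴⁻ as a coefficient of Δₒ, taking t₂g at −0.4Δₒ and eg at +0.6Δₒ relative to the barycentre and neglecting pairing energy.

-0.6 Δₒ

Each SCN⁻ contributes -1; 6 × (-1) = -6. With overall charge -4, Cu is in the +2 oxidation state.
Cu²⁺: group 11, so d-count = 11 − 2 = 9.
For octahedral d⁹ the high- and low-spin configurations coincide.
Configuration: t₂g⁶ eg³.
CFSE = 6(-0.4Δₒ) + 3(0.6Δₒ) = -2.4Δₒ + 1.8Δₒ = -0.6Δₒ.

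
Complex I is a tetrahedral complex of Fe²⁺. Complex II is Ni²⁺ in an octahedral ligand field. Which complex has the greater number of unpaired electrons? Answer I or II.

I: Group 8 minus oxidation state +2 gives a d⁶ configuration for Fe²⁺; Tetrahedral fields are weak (Δₜ ≈ 4/9 Δₒ), so electrons fill high-spin; e^3 t2^3 → 4 unpaired.
II: Group 10 minus oxidation state +2 gives a d⁸ configuration for Ni²⁺; t₂g⁶ eg² → 2 unpaired.
So I has more unpaired electrons.

I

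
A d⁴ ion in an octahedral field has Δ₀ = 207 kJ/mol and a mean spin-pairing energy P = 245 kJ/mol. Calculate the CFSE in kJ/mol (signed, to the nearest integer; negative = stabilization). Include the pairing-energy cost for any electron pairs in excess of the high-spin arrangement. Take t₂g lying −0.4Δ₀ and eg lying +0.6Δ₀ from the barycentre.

Since Δ₀ = 207 kJ/mol < P = 245 kJ/mol, the complex adopts the high-spin configuration.
That gives t₂g³ eg¹.
Orbital CFSE = -0.6Δ₀ = -0.6 × 207 = -124 kJ/mol.
High-spin has no excess pairs, so no pairing correction applies.

-124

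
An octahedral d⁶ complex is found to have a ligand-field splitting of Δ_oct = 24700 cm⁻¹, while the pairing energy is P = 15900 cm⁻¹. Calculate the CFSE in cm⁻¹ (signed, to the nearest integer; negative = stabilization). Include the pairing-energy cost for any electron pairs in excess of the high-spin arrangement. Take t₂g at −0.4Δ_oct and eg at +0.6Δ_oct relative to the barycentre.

Δ_oct > P, so pairing is preferred: the ground state is low-spin.
Filling d⁶ accordingly: t₂g⁶ eg⁰.
Orbital CFSE = -2.4Δ_oct = -2.4 × 24700 = -59280 cm⁻¹.
Excess pairs vs high-spin: 3 − 1 = 2; pairing cost = +31800 cm⁻¹.
Net CFSE = -59280 + 31800 = -27480 cm⁻¹.

-27480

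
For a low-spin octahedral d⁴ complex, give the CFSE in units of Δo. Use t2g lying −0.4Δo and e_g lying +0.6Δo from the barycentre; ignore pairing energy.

Configuration: t2g^4 e_g^0.
CFSE = 4(-0.4Δo) + 0(0.6Δo) = -1.6Δo + 0.0Δo = -1.6Δo.

-1.6 Δo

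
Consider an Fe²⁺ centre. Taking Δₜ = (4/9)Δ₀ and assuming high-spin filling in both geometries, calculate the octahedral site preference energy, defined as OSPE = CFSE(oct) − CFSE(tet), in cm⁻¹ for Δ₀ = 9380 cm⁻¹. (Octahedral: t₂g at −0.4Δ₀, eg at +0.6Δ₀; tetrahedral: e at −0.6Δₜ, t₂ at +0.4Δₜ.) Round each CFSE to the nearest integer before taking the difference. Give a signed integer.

Fe²⁺: group 8, so d-count = 8 − 2 = 6.
In an octahedral site d⁶ (HS) is t₂g⁴ eg², giving CFSE(oct) = -0.4Δ₀ = -3752 cm⁻¹.
Tetrahedral e³ t₂³ gives -0.6Δₜ = -0.6 × (4/9) × 9380 = -2501 cm⁻¹.
OSPE = -3752 − (-2501) = -1251 cm⁻¹.

-1251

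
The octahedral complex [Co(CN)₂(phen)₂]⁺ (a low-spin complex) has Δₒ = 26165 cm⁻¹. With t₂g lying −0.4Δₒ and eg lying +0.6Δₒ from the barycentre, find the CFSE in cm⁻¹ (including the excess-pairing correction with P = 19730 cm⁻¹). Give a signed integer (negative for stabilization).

Ligand charges: 2×(-1) from CN⁻ and 2×(+0) from phen sum to -2; with overall charge +1, Co is +3.
Co sits in group 9; removing 3 electrons leaves Co³⁺ with 9 − 3 = 6 d electrons.
Electron filling gives t₂g⁶ eg⁰.
CFSE(orbital) = 6×(-0.4Δₒ) + 0×(0.6Δₒ) = -2.4Δₒ; with Δₒ = 26165 cm⁻¹ that is -62796 cm⁻¹.
High-spin d⁶ would be t₂g⁴ eg² with 1 pair; low-spin has 3, so 2 excess pairs cost +2P = +39460 cm⁻¹.
Net CFSE = -62796 + 39460 = -23336 cm⁻¹.

-23336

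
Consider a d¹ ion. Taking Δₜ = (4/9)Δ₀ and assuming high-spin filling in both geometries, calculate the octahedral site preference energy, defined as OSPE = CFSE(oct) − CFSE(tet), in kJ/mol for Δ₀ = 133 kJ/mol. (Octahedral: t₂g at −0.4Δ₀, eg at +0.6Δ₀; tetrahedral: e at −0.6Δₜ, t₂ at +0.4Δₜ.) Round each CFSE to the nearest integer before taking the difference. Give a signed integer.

-18

Octahedral high-spin t₂g¹ eg⁰: CFSE = -0.4 × 133 = -53 kJ/mol.
Tetrahedral: e¹ t₂⁰, CFSE = 1(−0.6) + 0(+0.4) = -0.6Δₜ = -0.6 × (4/9) × 133 = -35 kJ/mol.
OSPE = -53 − (-35) = -18 kJ/mol.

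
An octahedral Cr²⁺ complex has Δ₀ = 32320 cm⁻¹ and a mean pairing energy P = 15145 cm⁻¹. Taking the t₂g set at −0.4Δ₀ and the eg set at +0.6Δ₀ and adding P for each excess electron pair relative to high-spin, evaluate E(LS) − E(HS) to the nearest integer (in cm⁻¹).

Cr sits in group 6; removing 2 electrons leaves Cr²⁺ with 6 − 2 = 4 d electrons.
In the high-spin limit (t₂g³ eg¹) the orbital term is -0.6Δ₀ = -19392 cm⁻¹, with no excess pairing.
For low-spin the configuration is t₂g⁴ eg⁰: orbital energy -1.6 × 32320 = -51712 cm⁻¹, and 1 additional pair relative to high-spin adds 15145 cm⁻¹, giving -36567 cm⁻¹.
The difference is -36567 − (-19392) = -17175 cm⁻¹, so low-spin lies lower.

-17175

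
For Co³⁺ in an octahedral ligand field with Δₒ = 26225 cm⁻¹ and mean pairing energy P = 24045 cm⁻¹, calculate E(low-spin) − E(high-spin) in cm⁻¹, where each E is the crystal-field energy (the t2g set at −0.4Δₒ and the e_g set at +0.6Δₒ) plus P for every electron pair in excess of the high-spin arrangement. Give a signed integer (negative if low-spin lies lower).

Group 9 minus oxidation state +3 gives a d⁶ configuration for Co³⁺.
High-spin d⁶ fills as t2g^4 e_g^2 with CFSE 4(−0.4) + 2(+0.6) = -0.4Δₒ = -10490 cm⁻¹.
Low-spin t2g^6 e_g^0 gives -2.4Δₒ = -62940 cm⁻¹, but forming 2 extra pairs costs 2P = 48090 cm⁻¹, so E(LS) = -62940 + 48090 = -14850 cm⁻¹.
The difference is -14850 − (-10490) = -4360 cm⁻¹, so low-spin lies lower.

-4360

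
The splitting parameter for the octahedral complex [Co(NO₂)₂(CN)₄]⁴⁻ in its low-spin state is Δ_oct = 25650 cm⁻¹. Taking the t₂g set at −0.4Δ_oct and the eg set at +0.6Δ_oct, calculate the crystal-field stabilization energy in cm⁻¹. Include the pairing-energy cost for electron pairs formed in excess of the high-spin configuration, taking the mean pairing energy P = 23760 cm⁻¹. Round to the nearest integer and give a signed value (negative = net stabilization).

-22410

Ligand charges: 2×(-1) from NO₂⁻ and 4×(-1) from CN⁻ sum to -6; with overall charge -4, Co is +2.
Co sits in group 9; removing 2 electrons leaves Co²⁺ with 9 − 2 = 7 d electrons.
Electron filling gives t₂g⁶ eg¹.
Orbital CFSE = 6(-0.4) + 1(0.6) = -1.8Δ_oct = -1.8 × 25650 = -46170 cm⁻¹.
High-spin d⁷ would be t₂g⁵ eg² with 2 pairs; low-spin has 3, so 1 excess pair costs +1P = +23760 cm⁻¹.
Combining: -46170 + 23760 = -22410 cm⁻¹.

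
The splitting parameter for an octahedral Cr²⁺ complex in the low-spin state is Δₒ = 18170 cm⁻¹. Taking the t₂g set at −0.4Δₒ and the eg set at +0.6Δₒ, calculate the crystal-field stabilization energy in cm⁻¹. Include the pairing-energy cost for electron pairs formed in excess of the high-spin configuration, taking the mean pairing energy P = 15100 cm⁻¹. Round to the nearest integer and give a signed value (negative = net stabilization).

Group 6 minus oxidation state +2 gives a d⁴ configuration for Cr²⁺.
The d⁴ electrons fill as t₂g⁴ eg⁰.
CFSE(orbital) = 4×(-0.4Δₒ) + 0×(0.6Δₒ) = -1.6Δₒ; with Δₒ = 18170 cm⁻¹ that is -29072 cm⁻¹.
Pairing penalty: 1 pair vs 0 in the high-spin reference → 1 extra × P = 15100 cm⁻¹.
Overall CFSE = -29072 + 15100 = -13972 cm⁻¹.

-13972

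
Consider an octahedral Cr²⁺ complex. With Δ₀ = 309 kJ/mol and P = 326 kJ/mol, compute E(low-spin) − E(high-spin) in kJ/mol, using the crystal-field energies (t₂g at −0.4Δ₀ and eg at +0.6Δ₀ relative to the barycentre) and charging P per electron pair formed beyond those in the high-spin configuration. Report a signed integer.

Cr is in group 6, so Cr²⁺ is d⁴ (6 − 2 = 4).
High-spin: t₂g³ eg¹, CFSE = -0.6Δ₀ = -185 kJ/mol.
For low-spin the configuration is t₂g⁴ eg⁰: orbital energy -1.6 × 309 = -494 kJ/mol, and 1 additional pair relative to high-spin adds 326 kJ/mol, giving -168 kJ/mol.
The difference is -168 − (-185) = 17 kJ/mol, so high-spin lies lower.

17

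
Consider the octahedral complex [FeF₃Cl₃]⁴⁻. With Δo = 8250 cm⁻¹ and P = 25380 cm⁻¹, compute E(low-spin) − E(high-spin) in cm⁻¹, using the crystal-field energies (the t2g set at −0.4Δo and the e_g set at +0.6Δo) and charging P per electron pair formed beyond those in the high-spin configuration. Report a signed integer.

34260

Ligand charges: 3×(-1) from F⁻ and 3×(-1) from Cl⁻ sum to -6; with overall charge -4, Fe is +2.
Fe sits in group 8; removing 2 electrons leaves Fe²⁺ with 8 − 2 = 6 d electrons.
In the high-spin limit (t2g^4 e_g^2) the orbital term is -0.4Δo = -3300 cm⁻¹, with no excess pairing.
Low-spin: t2g^6 e_g^0, orbital CFSE = -2.4Δo = -19800 cm⁻¹; plus 2 excess pairs × P = +50760 cm⁻¹; total 30960 cm⁻¹.
Thus E(LS) − E(HS) = 34260 cm⁻¹.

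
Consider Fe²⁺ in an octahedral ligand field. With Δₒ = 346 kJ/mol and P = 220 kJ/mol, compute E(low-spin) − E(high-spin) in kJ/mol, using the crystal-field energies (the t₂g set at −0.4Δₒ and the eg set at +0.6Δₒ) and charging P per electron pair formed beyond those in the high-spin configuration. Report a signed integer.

-252

Fe is in group 8, so Fe²⁺ is d⁶ (8 − 2 = 6).
In the high-spin limit (t₂g⁴ eg²) the orbital term is -0.4Δₒ = -138 kJ/mol, with no excess pairing.
For low-spin the configuration is t₂g⁶ eg⁰: orbital energy -2.4 × 346 = -830 kJ/mol, and 2 additional pairs relative to high-spin add 440 kJ/mol, giving -390 kJ/mol.
The difference is -390 − (-138) = -252 kJ/mol, so low-spin lies lower.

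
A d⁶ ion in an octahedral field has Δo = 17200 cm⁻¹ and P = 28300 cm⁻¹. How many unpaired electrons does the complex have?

Here Δo < P (17200 < 28300), so the high-spin state is favoured.
Configuration: t2g^4 e_g^2.
Unpaired electrons: 4.

4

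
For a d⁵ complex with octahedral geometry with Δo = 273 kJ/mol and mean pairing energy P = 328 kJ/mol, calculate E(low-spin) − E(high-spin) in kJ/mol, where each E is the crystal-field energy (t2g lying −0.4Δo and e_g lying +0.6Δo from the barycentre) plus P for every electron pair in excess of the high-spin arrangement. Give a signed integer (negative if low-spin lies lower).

110

In the high-spin limit (t2g^3 e_g^2) the orbital term is 0.0Δo = 0 kJ/mol, with no excess pairing.
Low-spin: t2g^5 e_g^0, orbital CFSE = -2.0Δo = -546 kJ/mol; plus 2 excess pairs × P = +656 kJ/mol; total 110 kJ/mol.
E(LS) − E(HS) = 110 − (0) = 110 kJ/mol.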